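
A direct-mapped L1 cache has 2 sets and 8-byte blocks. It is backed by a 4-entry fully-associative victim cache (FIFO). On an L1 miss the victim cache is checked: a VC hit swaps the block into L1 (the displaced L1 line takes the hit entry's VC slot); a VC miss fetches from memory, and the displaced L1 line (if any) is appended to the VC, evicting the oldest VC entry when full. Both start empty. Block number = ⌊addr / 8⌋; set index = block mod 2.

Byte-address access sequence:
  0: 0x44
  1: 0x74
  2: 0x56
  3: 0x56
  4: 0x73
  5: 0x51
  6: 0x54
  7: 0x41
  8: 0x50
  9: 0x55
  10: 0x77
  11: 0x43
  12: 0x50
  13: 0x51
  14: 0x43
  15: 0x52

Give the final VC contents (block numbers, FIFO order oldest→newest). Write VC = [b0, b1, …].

VC = [14, 8]

0: 0x44 (blk 8, set 0) → MISS  vc=[]
1: 0x74 (blk 14, set 0) → MISS  vc=[8]
2: 0x56 (blk 10, set 0) → MISS  vc=[8, 14]
3: 0x56 (blk 10, set 0) → L1-HIT  vc=[8, 14]
4: 0x73 (blk 14, set 0) → VC-HIT  vc=[8, 10]
5: 0x51 (blk 10, set 0) → VC-HIT  vc=[8, 14]
6: 0x54 (blk 10, set 0) → L1-HIT  vc=[8, 14]
7: 0x41 (blk 8, set 0) → VC-HIT  vc=[10, 14]
8: 0x50 (blk 10, set 0) → VC-HIT  vc=[8, 14]
9: 0x55 (blk 10, set 0) → L1-HIT  vc=[8, 14]
10: 0x77 (blk 14, set 0) → VC-HIT  vc=[8, 10]
11: 0x43 (blk 8, set 0) → VC-HIT  vc=[14, 10]
12: 0x50 (blk 10, set 0) → VC-HIT  vc=[14, 8]
13: 0x51 (blk 10, set 0) → L1-HIT  vc=[14, 8]
14: 0x43 (blk 8, set 0) → VC-HIT  vc=[14, 10]
15: 0x52 (blk 10, set 0) → VC-HIT  vc=[14, 8]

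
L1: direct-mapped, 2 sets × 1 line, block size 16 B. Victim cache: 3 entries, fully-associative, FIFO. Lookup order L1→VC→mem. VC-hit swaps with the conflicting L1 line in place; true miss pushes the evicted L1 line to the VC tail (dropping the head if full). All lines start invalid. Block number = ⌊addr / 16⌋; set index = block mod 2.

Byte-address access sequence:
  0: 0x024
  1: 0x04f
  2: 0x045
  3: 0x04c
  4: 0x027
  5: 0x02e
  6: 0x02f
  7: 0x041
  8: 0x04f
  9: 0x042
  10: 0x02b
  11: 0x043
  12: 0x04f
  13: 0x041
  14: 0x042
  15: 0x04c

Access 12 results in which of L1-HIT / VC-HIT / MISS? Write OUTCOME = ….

#0 0x24→b2/s0 MISS; vc=[]
#1 0x4f→b4/s0 MISS; vc=[2]
#2 0x45→b4/s0 L1-HIT; vc=[2]
#3 0x4c→b4/s0 L1-HIT; vc=[2]
#4 0x27→b2/s0 VC-HIT; vc=[4]
#5 0x2e→b2/s0 L1-HIT; vc=[4]
#6 0x2f→b2/s0 L1-HIT; vc=[4]
#7 0x41→b4/s0 VC-HIT; vc=[2]
#8 0x4f→b4/s0 L1-HIT; vc=[2]
#9 0x42→b4/s0 L1-HIT; vc=[2]
#10 0x2b→b2/s0 VC-HIT; vc=[4]
#11 0x43→b4/s0 VC-HIT; vc=[2]
#12 0x4f→b4/s0 L1-HIT; vc=[2]
#13 0x41→b4/s0 L1-HIT; vc=[2]
#14 0x42→b4/s0 L1-HIT; vc=[2]
#15 0x4c→b4/s0 L1-HIT; vc=[2]

OUTCOME = L1-HIT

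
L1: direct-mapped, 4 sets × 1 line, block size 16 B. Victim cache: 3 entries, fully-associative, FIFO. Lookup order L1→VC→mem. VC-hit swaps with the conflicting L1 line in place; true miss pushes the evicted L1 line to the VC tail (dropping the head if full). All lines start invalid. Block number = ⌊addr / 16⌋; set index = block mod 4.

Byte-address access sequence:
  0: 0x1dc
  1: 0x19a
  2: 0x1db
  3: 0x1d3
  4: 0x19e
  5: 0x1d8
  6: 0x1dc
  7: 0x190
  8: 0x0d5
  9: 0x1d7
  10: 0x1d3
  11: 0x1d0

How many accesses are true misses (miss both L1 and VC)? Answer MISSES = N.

MISSES = 3

#0 0x1dc→b29/s1 MISS; vc=[]
#1 0x19a→b25/s1 MISS; vc=[29]
#2 0x1db→b29/s1 VC-HIT; vc=[25]
#3 0x1d3→b29/s1 L1-HIT; vc=[25]
#4 0x19e→b25/s1 VC-HIT; vc=[29]
#5 0x1d8→b29/s1 VC-HIT; vc=[25]
#6 0x1dc→b29/s1 L1-HIT; vc=[25]
#7 0x190→b25/s1 VC-HIT; vc=[29]
#8 0xd5→b13/s1 MISS; vc=[29,25]
#9 0x1d7→b29/s1 VC-HIT; vc=[13,25]
#10 0x1d3→b29/s1 L1-HIT; vc=[13,25]
#11 0x1d0→b29/s1 L1-HIT; vc=[13,25]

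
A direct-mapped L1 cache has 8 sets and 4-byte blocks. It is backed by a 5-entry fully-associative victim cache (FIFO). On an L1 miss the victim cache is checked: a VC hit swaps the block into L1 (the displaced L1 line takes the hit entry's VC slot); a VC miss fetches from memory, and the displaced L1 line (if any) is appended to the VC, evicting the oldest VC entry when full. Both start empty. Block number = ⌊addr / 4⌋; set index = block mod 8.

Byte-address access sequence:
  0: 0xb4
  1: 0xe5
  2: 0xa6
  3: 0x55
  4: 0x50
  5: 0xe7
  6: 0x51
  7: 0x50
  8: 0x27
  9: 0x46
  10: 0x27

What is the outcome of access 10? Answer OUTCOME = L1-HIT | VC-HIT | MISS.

OUTCOME = VC-HIT

  [0] addr=0xb4 blk=45 s=5: MISS | VC []
  [1] addr=0xe5 blk=57 s=1: MISS | VC []
  [2] addr=0xa6 blk=41 s=1: MISS | VC [57]
  [3] addr=0x55 blk=21 s=5: MISS | VC [57, 45]
  [4] addr=0x50 blk=20 s=4: MISS | VC [57, 45]
  [5] addr=0xe7 blk=57 s=1: VC-HIT | VC [41, 45]
  [6] addr=0x51 blk=20 s=4: L1-HIT | VC [41, 45]
  [7] addr=0x50 blk=20 s=4: L1-HIT | VC [41, 45]
  [8] addr=0x27 blk=9 s=1: MISS | VC [41, 45, 57]
  [9] addr=0x46 blk=17 s=1: MISS | VC [41, 45, 57, 9]
  [10] addr=0x27 blk=9 s=1: VC-HIT | VC [41, 45, 57, 17]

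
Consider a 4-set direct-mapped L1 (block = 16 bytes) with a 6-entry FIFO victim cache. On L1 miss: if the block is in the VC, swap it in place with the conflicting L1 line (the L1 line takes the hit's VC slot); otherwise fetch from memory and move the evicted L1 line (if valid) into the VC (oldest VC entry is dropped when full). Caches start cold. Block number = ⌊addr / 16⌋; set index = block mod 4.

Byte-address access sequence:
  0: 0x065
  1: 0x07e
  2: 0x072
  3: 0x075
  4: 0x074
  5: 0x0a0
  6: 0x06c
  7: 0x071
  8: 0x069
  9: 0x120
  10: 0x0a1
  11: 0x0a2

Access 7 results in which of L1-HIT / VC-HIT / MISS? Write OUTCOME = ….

OUTCOME = L1-HIT

#0 0x65→b6/s2 MISS; vc=[]
#1 0x7e→b7/s3 MISS; vc=[]
#2 0x72→b7/s3 L1-HIT; vc=[]
#3 0x75→b7/s3 L1-HIT; vc=[]
#4 0x74→b7/s3 L1-HIT; vc=[]
#5 0xa0→b10/s2 MISS; vc=[6]
#6 0x6c→b6/s2 VC-HIT; vc=[10]
#7 0x71→b7/s3 L1-HIT; vc=[10]
#8 0x69→b6/s2 L1-HIT; vc=[10]
#9 0x120→b18/s2 MISS; vc=[10,6]
#10 0xa1→b10/s2 VC-HIT; vc=[18,6]
#11 0xa2→b10/s2 L1-HIT; vc=[18,6]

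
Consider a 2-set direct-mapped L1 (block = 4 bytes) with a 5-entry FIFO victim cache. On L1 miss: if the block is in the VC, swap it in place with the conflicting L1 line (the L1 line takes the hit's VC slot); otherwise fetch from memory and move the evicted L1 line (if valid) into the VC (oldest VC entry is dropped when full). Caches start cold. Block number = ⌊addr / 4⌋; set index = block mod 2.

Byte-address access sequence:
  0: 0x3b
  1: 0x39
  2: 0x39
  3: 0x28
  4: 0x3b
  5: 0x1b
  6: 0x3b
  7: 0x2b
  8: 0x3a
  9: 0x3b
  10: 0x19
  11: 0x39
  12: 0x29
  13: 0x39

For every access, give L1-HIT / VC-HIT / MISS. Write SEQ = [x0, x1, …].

0: 0x3b (blk 14, set 0) → MISS  vc=[]
1: 0x39 (blk 14, set 0) → L1-HIT  vc=[]
2: 0x39 (blk 14, set 0) → L1-HIT  vc=[]
3: 0x28 (blk 10, set 0) → MISS  vc=[14]
4: 0x3b (blk 14, set 0) → VC-HIT  vc=[10]
5: 0x1b (blk 6, set 0) → MISS  vc=[10, 14]
6: 0x3b (blk 14, set 0) → VC-HIT  vc=[10, 6]
7: 0x2b (blk 10, set 0) → VC-HIT  vc=[14, 6]
8: 0x3a (blk 14, set 0) → VC-HIT  vc=[10, 6]
9: 0x3b (blk 14, set 0) → L1-HIT  vc=[10, 6]
10: 0x19 (blk 6, set 0) → VC-HIT  vc=[10, 14]
11: 0x39 (blk 14, set 0) → VC-HIT  vc=[10, 6]
12: 0x29 (blk 10, set 0) → VC-HIT  vc=[14, 6]
13: 0x39 (blk 14, set 0) → VC-HIT  vc=[10, 6]

SEQ = [MISS, L1-HIT, L1-HIT, MISS, VC-HIT, MISS, VC-HIT, VC-HIT, VC-HIT, L1-HIT, VC-HIT, VC-HIT, VC-HIT, VC-HIT]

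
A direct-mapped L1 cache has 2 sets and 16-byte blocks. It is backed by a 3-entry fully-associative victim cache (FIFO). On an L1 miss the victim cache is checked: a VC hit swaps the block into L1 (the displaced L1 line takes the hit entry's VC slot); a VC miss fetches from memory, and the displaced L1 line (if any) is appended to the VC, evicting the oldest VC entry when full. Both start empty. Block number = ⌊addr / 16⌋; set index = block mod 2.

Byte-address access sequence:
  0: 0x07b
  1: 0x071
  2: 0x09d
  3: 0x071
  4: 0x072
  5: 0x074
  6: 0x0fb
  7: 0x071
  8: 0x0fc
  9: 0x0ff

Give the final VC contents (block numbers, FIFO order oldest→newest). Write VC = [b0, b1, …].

  [0] addr=0x7b blk=7 s=1: MISS | VC []
  [1] addr=0x71 blk=7 s=1: L1-HIT | VC []
  [2] addr=0x9d blk=9 s=1: MISS | VC [7]
  [3] addr=0x71 blk=7 s=1: VC-HIT | VC [9]
  [4] addr=0x72 blk=7 s=1: L1-HIT | VC [9]
  [5] addr=0x74 blk=7 s=1: L1-HIT | VC [9]
  [6] addr=0xfb blk=15 s=1: MISS | VC [9, 7]
  [7] addr=0x71 blk=7 s=1: VC-HIT | VC [9, 15]
  [8] addr=0xfc blk=15 s=1: VC-HIT | VC [9, 7]
  [9] addr=0xff blk=15 s=1: L1-HIT | VC [9, 7]

VC = [9, 7]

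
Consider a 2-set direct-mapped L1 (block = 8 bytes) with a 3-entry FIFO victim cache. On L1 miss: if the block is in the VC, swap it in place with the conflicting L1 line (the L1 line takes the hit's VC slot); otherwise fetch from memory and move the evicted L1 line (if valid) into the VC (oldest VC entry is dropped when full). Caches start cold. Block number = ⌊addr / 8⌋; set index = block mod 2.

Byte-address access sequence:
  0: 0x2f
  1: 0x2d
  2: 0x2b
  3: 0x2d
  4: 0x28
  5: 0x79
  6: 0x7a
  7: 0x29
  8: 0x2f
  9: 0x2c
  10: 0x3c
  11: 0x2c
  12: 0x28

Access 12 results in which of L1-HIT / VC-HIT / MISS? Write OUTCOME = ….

OUTCOME = L1-HIT

#0 0x2f→b5/s1 MISS; vc=[]
#1 0x2d→b5/s1 L1-HIT; vc=[]
#2 0x2b→b5/s1 L1-HIT; vc=[]
#3 0x2d→b5/s1 L1-HIT; vc=[]
#4 0x28→b5/s1 L1-HIT; vc=[]
#5 0x79→b15/s1 MISS; vc=[5]
#6 0x7a→b15/s1 L1-HIT; vc=[5]
#7 0x29→b5/s1 VC-HIT; vc=[15]
#8 0x2f→b5/s1 L1-HIT; vc=[15]
#9 0x2c→b5/s1 L1-HIT; vc=[15]
#10 0x3c→b7/s1 MISS; vc=[15,5]
#11 0x2c→b5/s1 VC-HIT; vc=[15,7]
#12 0x28→b5/s1 L1-HIT; vc=[15,7]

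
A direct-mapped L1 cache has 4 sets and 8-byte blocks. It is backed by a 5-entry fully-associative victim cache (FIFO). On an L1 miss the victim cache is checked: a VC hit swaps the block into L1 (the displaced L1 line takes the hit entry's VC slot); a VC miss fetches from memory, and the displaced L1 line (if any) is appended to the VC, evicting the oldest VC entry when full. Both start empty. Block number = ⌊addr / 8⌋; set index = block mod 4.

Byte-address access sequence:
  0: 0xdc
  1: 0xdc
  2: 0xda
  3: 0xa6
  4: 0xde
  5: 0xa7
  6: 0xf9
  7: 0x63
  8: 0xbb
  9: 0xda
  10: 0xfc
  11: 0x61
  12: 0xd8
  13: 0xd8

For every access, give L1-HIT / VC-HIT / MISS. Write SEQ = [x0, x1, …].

SEQ = [MISS, L1-HIT, L1-HIT, MISS, L1-HIT, L1-HIT, MISS, MISS, MISS, VC-HIT, VC-HIT, L1-HIT, VC-HIT, L1-HIT]

  [0] addr=0xdc blk=27 s=3: MISS | VC []
  [1] addr=0xdc blk=27 s=3: L1-HIT | VC []
  [2] addr=0xda blk=27 s=3: L1-HIT | VC []
  [3] addr=0xa6 blk=20 s=0: MISS | VC []
  [4] addr=0xde blk=27 s=3: L1-HIT | VC []
  [5] addr=0xa7 blk=20 s=0: L1-HIT | VC []
  [6] addr=0xf9 blk=31 s=3: MISS | VC [27]
  [7] addr=0x63 blk=12 s=0: MISS | VC [27, 20]
  [8] addr=0xbb blk=23 s=3: MISS | VC [27, 20, 31]
  [9] addr=0xda blk=27 s=3: VC-HIT | VC [23, 20, 31]
  [10] addr=0xfc blk=31 s=3: VC-HIT | VC [23, 20, 27]
  [11] addr=0x61 blk=12 s=0: L1-HIT | VC [23, 20, 27]
  [12] addr=0xd8 blk=27 s=3: VC-HIT | VC [23, 20, 31]
  [13] addr=0xd8 blk=27 s=3: L1-HIT | VC [23, 20, 31]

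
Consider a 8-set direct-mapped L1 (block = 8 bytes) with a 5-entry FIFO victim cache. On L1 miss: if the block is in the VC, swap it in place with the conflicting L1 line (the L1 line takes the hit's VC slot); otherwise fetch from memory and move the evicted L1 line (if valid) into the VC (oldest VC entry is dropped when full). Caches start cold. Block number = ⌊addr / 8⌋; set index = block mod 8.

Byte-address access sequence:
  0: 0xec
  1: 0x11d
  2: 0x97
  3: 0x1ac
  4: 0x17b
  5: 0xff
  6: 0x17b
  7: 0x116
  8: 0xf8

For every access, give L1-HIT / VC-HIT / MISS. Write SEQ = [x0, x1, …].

SEQ = [MISS, MISS, MISS, MISS, MISS, MISS, VC-HIT, MISS, VC-HIT]

#0 0xec→b29/s5 MISS; vc=[]
#1 0x11d→b35/s3 MISS; vc=[]
#2 0x97→b18/s2 MISS; vc=[]
#3 0x1ac→b53/s5 MISS; vc=[29]
#4 0x17b→b47/s7 MISS; vc=[29]
#5 0xff→b31/s7 MISS; vc=[29,47]
#6 0x17b→b47/s7 VC-HIT; vc=[29,31]
#7 0x116→b34/s2 MISS; vc=[29,31,18]
#8 0xf8→b31/s7 VC-HIT; vc=[29,47,18]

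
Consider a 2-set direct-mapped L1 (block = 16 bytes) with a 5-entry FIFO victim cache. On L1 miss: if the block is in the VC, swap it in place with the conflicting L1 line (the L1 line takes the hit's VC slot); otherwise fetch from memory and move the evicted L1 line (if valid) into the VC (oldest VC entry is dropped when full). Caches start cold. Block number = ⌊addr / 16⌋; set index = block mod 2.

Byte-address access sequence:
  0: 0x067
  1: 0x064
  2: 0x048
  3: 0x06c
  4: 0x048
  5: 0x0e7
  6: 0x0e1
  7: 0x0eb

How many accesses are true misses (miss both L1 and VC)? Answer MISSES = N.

MISSES = 3

#0 0x67→b6/s0 MISS; vc=[]
#1 0x64→b6/s0 L1-HIT; vc=[]
#2 0x48→b4/s0 MISS; vc=[6]
#3 0x6c→b6/s0 VC-HIT; vc=[4]
#4 0x48→b4/s0 VC-HIT; vc=[6]
#5 0xe7→b14/s0 MISS; vc=[6,4]
#6 0xe1→b14/s0 L1-HIT; vc=[6,4]
#7 0xeb→b14/s0 L1-HIT; vc=[6,4]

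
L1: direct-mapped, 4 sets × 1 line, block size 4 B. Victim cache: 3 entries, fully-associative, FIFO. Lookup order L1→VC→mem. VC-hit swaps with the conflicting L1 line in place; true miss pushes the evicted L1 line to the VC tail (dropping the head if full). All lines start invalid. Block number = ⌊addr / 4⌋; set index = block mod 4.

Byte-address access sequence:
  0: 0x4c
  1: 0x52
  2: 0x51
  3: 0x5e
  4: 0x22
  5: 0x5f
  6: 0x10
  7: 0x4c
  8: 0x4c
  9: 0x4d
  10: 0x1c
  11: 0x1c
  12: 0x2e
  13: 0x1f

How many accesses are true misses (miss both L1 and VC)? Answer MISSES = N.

MISSES = 7

#0 0x4c→b19/s3 MISS; vc=[]
#1 0x52→b20/s0 MISS; vc=[]
#2 0x51→b20/s0 L1-HIT; vc=[]
#3 0x5e→b23/s3 MISS; vc=[19]
#4 0x22→b8/s0 MISS; vc=[19,20]
#5 0x5f→b23/s3 L1-HIT; vc=[19,20]
#6 0x10→b4/s0 MISS; vc=[19,20,8]
#7 0x4c→b19/s3 VC-HIT; vc=[23,20,8]
#8 0x4c→b19/s3 L1-HIT; vc=[23,20,8]
#9 0x4d→b19/s3 L1-HIT; vc=[23,20,8]
#10 0x1c→b7/s3 MISS; vc=[20,8,19]
#11 0x1c→b7/s3 L1-HIT; vc=[20,8,19]
#12 0x2e→b11/s3 MISS; vc=[8,19,7]
#13 0x1f→b7/s3 VC-HIT; vc=[8,19,11]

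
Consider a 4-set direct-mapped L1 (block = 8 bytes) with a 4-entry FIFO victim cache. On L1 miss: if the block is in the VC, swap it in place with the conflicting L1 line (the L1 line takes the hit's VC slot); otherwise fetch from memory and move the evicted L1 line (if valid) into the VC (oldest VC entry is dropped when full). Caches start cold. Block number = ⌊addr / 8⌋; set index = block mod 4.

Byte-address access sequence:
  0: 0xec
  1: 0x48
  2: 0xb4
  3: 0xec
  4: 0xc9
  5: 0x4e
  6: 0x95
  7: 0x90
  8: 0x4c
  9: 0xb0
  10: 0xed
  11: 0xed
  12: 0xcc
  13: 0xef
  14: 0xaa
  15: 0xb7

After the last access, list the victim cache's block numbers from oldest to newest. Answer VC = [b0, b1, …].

#0 0xec→b29/s1 MISS; vc=[]
#1 0x48→b9/s1 MISS; vc=[29]
#2 0xb4→b22/s2 MISS; vc=[29]
#3 0xec→b29/s1 VC-HIT; vc=[9]
#4 0xc9→b25/s1 MISS; vc=[9,29]
#5 0x4e→b9/s1 VC-HIT; vc=[25,29]
#6 0x95→b18/s2 MISS; vc=[25,29,22]
#7 0x90→b18/s2 L1-HIT; vc=[25,29,22]
#8 0x4c→b9/s1 L1-HIT; vc=[25,29,22]
#9 0xb0→b22/s2 VC-HIT; vc=[25,29,18]
#10 0xed→b29/s1 VC-HIT; vc=[25,9,18]
#11 0xed→b29/s1 L1-HIT; vc=[25,9,18]
#12 0xcc→b25/s1 VC-HIT; vc=[29,9,18]
#13 0xef→b29/s1 VC-HIT; vc=[25,9,18]
#14 0xaa→b21/s1 MISS; vc=[25,9,18,29]
#15 0xb7→b22/s2 L1-HIT; vc=[25,9,18,29]

VC = [25, 9, 18, 29]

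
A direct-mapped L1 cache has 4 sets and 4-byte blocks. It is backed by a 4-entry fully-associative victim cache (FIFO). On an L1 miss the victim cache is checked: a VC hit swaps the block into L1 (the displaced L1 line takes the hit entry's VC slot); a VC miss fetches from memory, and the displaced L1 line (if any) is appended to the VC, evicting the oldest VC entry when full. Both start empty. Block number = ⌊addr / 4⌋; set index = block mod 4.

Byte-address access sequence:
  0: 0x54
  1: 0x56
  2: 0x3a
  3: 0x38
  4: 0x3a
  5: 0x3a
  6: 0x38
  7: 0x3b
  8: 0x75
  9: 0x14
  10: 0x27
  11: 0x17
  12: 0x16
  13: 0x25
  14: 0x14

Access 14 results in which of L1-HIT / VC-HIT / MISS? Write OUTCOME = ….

#0 0x54→b21/s1 MISS; vc=[]
#1 0x56→b21/s1 L1-HIT; vc=[]
#2 0x3a→b14/s2 MISS; vc=[]
#3 0x38→b14/s2 L1-HIT; vc=[]
#4 0x3a→b14/s2 L1-HIT; vc=[]
#5 0x3a→b14/s2 L1-HIT; vc=[]
#6 0x38→b14/s2 L1-HIT; vc=[]
#7 0x3b→b14/s2 L1-HIT; vc=[]
#8 0x75→b29/s1 MISS; vc=[21]
#9 0x14→b5/s1 MISS; vc=[21,29]
#10 0x27→b9/s1 MISS; vc=[21,29,5]
#11 0x17→b5/s1 VC-HIT; vc=[21,29,9]
#12 0x16→b5/s1 L1-HIT; vc=[21,29,9]
#13 0x25→b9/s1 VC-HIT; vc=[21,29,5]
#14 0x14→b5/s1 VC-HIT; vc=[21,29,9]

OUTCOME = VC-HIT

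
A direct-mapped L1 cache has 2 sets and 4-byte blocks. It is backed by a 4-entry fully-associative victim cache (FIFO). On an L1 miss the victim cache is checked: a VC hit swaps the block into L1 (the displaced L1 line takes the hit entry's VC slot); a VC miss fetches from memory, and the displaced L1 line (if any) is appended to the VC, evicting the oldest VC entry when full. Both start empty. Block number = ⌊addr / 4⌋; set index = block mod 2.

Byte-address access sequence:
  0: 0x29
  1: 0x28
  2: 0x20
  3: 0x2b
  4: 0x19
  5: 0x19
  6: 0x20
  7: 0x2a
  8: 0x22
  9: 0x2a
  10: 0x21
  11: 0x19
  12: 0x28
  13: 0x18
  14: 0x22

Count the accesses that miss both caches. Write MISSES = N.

0: 0x29 (blk 10, set 0) → MISS  vc=[]
1: 0x28 (blk 10, set 0) → L1-HIT  vc=[]
2: 0x20 (blk 8, set 0) → MISS  vc=[10]
3: 0x2b (blk 10, set 0) → VC-HIT  vc=[8]
4: 0x19 (blk 6, set 0) → MISS  vc=[8, 10]
5: 0x19 (blk 6, set 0) → L1-HIT  vc=[8, 10]
6: 0x20 (blk 8, set 0) → VC-HIT  vc=[6, 10]
7: 0x2a (blk 10, set 0) → VC-HIT  vc=[6, 8]
8: 0x22 (blk 8, set 0) → VC-HIT  vc=[6, 10]
9: 0x2a (blk 10, set 0) → VC-HIT  vc=[6, 8]
10: 0x21 (blk 8, set 0) → VC-HIT  vc=[6, 10]
11: 0x19 (blk 6, set 0) → VC-HIT  vc=[8, 10]
12: 0x28 (blk 10, set 0) → VC-HIT  vc=[8, 6]
13: 0x18 (blk 6, set 0) → VC-HIT  vc=[8, 10]
14: 0x22 (blk 8, set 0) → VC-HIT  vc=[6, 10]

MISSES = 3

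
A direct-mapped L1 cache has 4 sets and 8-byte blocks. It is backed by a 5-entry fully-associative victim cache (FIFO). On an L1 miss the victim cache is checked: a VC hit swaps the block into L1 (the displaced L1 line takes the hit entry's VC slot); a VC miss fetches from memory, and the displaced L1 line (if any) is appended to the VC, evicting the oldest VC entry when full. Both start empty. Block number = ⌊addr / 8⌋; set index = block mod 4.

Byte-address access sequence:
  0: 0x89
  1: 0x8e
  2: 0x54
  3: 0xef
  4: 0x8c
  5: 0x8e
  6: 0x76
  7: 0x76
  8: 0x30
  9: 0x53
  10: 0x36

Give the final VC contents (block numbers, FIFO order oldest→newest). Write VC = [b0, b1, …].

  [0] addr=0x89 blk=17 s=1: MISS | VC []
  [1] addr=0x8e blk=17 s=1: L1-HIT | VC []
  [2] addr=0x54 blk=10 s=2: MISS | VC []
  [3] addr=0xef blk=29 s=1: MISS | VC [17]
  [4] addr=0x8c blk=17 s=1: VC-HIT | VC [29]
  [5] addr=0x8e blk=17 s=1: L1-HIT | VC [29]
  [6] addr=0x76 blk=14 s=2: MISS | VC [29, 10]
  [7] addr=0x76 blk=14 s=2: L1-HIT | VC [29, 10]
  [8] addr=0x30 blk=6 s=2: MISS | VC [29, 10, 14]
  [9] addr=0x53 blk=10 s=2: VC-HIT | VC [29, 6, 14]
  [10] addr=0x36 blk=6 s=2: VC-HIT | VC [29, 10, 14]

VC = [29, 10, 14]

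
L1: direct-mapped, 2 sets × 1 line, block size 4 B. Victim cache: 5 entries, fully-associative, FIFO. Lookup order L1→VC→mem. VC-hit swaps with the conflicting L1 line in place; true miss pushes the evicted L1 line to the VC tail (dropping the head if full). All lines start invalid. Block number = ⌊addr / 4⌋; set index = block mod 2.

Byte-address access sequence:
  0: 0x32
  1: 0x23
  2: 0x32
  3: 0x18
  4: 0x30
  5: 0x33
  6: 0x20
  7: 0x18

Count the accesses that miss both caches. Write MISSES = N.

MISSES = 3

  [0] addr=0x32 blk=12 s=0: MISS | VC []
  [1] addr=0x23 blk=8 s=0: MISS | VC [12]
  [2] addr=0x32 blk=12 s=0: VC-HIT | VC [8]
  [3] addr=0x18 blk=6 s=0: MISS | VC [8, 12]
  [4] addr=0x30 blk=12 s=0: VC-HIT | VC [8, 6]
  [5] addr=0x33 blk=12 s=0: L1-HIT | VC [8, 6]
  [6] addr=0x20 blk=8 s=0: VC-HIT | VC [12, 6]
  [7] addr=0x18 blk=6 s=0: VC-HIT | VC [12, 8]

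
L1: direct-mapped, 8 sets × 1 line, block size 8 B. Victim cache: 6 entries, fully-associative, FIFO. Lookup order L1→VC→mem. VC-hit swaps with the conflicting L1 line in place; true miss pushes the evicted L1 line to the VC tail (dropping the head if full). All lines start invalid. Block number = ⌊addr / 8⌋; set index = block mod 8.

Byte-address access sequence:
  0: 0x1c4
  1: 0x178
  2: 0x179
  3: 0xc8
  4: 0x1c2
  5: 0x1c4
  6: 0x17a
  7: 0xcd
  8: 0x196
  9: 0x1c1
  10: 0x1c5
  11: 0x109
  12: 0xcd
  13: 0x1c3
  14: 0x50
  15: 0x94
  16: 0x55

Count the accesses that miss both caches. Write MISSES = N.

#0 0x1c4→b56/s0 MISS; vc=[]
#1 0x178→b47/s7 MISS; vc=[]
#2 0x179→b47/s7 L1-HIT; vc=[]
#3 0xc8→b25/s1 MISS; vc=[]
#4 0x1c2→b56/s0 L1-HIT; vc=[]
#5 0x1c4→b56/s0 L1-HIT; vc=[]
#6 0x17a→b47/s7 L1-HIT; vc=[]
#7 0xcd→b25/s1 L1-HIT; vc=[]
#8 0x196→b50/s2 MISS; vc=[]
#9 0x1c1→b56/s0 L1-HIT; vc=[]
#10 0x1c5→b56/s0 L1-HIT; vc=[]
#11 0x109→b33/s1 MISS; vc=[25]
#12 0xcd→b25/s1 VC-HIT; vc=[33]
#13 0x1c3→b56/s0 L1-HIT; vc=[33]
#14 0x50→b10/s2 MISS; vc=[33,50]
#15 0x94→b18/s2 MISS; vc=[33,50,10]
#16 0x55→b10/s2 VC-HIT; vc=[33,50,18]

MISSES = 7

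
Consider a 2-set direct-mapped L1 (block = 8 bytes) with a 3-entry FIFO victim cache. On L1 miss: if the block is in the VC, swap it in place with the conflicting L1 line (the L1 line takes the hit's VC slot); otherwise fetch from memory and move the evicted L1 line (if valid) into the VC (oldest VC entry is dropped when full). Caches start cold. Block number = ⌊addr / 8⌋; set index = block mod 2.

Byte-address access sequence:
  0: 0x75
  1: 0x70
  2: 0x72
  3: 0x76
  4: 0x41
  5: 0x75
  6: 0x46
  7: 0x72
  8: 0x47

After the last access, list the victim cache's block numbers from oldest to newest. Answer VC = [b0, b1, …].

VC = [14]

  [0] addr=0x75 blk=14 s=0: MISS | VC []
  [1] addr=0x70 blk=14 s=0: L1-HIT | VC []
  [2] addr=0x72 blk=14 s=0: L1-HIT | VC []
  [3] addr=0x76 blk=14 s=0: L1-HIT | VC []
  [4] addr=0x41 blk=8 s=0: MISS | VC [14]
  [5] addr=0x75 blk=14 s=0: VC-HIT | VC [8]
  [6] addr=0x46 blk=8 s=0: VC-HIT | VC [14]
  [7] addr=0x72 blk=14 s=0: VC-HIT | VC [8]
  [8] addr=0x47 blk=8 s=0: VC-HIT | VC [14]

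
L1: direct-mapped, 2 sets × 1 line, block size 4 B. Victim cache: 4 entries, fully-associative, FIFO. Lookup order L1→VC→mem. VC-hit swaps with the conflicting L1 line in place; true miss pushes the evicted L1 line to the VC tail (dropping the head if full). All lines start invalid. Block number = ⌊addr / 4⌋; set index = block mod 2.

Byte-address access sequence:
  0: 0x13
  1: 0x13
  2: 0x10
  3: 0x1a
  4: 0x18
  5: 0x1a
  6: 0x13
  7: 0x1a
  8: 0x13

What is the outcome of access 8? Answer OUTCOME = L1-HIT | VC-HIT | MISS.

OUTCOME = VC-HIT

0: 0x13 (blk 4, set 0) → MISS  vc=[]
1: 0x13 (blk 4, set 0) → L1-HIT  vc=[]
2: 0x10 (blk 4, set 0) → L1-HIT  vc=[]
3: 0x1a (blk 6, set 0) → MISS  vc=[4]
4: 0x18 (blk 6, set 0) → L1-HIT  vc=[4]
5: 0x1a (blk 6, set 0) → L1-HIT  vc=[4]
6: 0x13 (blk 4, set 0) → VC-HIT  vc=[6]
7: 0x1a (blk 6, set 0) → VC-HIT  vc=[4]
8: 0x13 (blk 4, set 0) → VC-HIT  vc=[6]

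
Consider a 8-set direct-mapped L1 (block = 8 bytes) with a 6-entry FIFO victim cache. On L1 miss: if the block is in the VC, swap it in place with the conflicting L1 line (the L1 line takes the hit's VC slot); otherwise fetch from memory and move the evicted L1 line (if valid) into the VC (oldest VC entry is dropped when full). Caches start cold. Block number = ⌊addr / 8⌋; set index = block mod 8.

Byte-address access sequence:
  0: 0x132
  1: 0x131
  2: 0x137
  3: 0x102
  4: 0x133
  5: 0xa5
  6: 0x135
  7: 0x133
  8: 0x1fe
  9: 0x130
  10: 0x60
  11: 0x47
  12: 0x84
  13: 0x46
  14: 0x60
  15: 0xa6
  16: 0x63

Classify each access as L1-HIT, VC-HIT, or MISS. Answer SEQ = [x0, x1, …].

SEQ = [MISS, L1-HIT, L1-HIT, MISS, L1-HIT, MISS, L1-HIT, L1-HIT, MISS, L1-HIT, MISS, MISS, MISS, VC-HIT, L1-HIT, VC-HIT, VC-HIT]

#0 0x132→b38/s6 MISS; vc=[]
#1 0x131→b38/s6 L1-HIT; vc=[]
#2 0x137→b38/s6 L1-HIT; vc=[]
#3 0x102→b32/s0 MISS; vc=[]
#4 0x133→b38/s6 L1-HIT; vc=[]
#5 0xa5→b20/s4 MISS; vc=[]
#6 0x135→b38/s6 L1-HIT; vc=[]
#7 0x133→b38/s6 L1-HIT; vc=[]
#8 0x1fe→b63/s7 MISS; vc=[]
#9 0x130→b38/s6 L1-HIT; vc=[]
#10 0x60→b12/s4 MISS; vc=[20]
#11 0x47→b8/s0 MISS; vc=[20,32]
#12 0x84→b16/s0 MISS; vc=[20,32,8]
#13 0x46→b8/s0 VC-HIT; vc=[20,32,16]
#14 0x60→b12/s4 L1-HIT; vc=[20,32,16]
#15 0xa6→b20/s4 VC-HIT; vc=[12,32,16]
#16 0x63→b12/s4 VC-HIT; vc=[20,32,16]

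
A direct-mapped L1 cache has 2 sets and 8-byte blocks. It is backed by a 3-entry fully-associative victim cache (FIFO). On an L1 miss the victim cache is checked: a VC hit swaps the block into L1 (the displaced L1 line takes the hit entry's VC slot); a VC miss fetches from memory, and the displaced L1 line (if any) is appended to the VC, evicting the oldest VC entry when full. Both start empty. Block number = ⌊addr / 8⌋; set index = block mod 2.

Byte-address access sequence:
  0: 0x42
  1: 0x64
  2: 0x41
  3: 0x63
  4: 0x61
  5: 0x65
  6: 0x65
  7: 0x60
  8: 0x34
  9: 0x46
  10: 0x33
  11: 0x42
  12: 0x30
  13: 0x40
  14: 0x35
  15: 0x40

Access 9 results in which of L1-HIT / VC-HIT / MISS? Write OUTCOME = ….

OUTCOME = VC-HIT

  [0] addr=0x42 blk=8 s=0: MISS | VC []
  [1] addr=0x64 blk=12 s=0: MISS | VC [8]
  [2] addr=0x41 blk=8 s=0: VC-HIT | VC [12]
  [3] addr=0x63 blk=12 s=0: VC-HIT | VC [8]
  [4] addr=0x61 blk=12 s=0: L1-HIT | VC [8]
  [5] addr=0x65 blk=12 s=0: L1-HIT | VC [8]
  [6] addr=0x65 blk=12 s=0: L1-HIT | VC [8]
  [7] addr=0x60 blk=12 s=0: L1-HIT | VC [8]
  [8] addr=0x34 blk=6 s=0: MISS | VC [8, 12]
  [9] addr=0x46 blk=8 s=0: VC-HIT | VC [6, 12]
  [10] addr=0x33 blk=6 s=0: VC-HIT | VC [8, 12]
  [11] addr=0x42 blk=8 s=0: VC-HIT | VC [6, 12]
  [12] addr=0x30 blk=6 s=0: VC-HIT | VC [8, 12]
  [13] addr=0x40 blk=8 s=0: VC-HIT | VC [6, 12]
  [14] addr=0x35 blk=6 s=0: VC-HIT | VC [8, 12]
  [15] addr=0x40 blk=8 s=0: VC-HIT | VC [6, 12]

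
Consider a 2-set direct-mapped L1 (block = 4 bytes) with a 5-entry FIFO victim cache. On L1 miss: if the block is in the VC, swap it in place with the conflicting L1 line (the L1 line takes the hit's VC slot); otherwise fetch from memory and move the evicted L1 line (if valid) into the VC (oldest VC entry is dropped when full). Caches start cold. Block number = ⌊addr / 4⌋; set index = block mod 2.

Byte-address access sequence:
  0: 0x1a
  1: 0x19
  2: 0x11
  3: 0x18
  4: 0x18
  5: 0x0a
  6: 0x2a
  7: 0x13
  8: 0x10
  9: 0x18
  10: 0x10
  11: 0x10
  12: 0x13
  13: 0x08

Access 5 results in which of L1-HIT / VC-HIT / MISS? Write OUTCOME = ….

OUTCOME = MISS

0: 0x1a (blk 6, set 0) → MISS  vc=[]
1: 0x19 (blk 6, set 0) → L1-HIT  vc=[]
2: 0x11 (blk 4, set 0) → MISS  vc=[6]
3: 0x18 (blk 6, set 0) → VC-HIT  vc=[4]
4: 0x18 (blk 6, set 0) → L1-HIT  vc=[4]
5: 0xa (blk 2, set 0) → MISS  vc=[4, 6]
6: 0x2a (blk 10, set 0) → MISS  vc=[4, 6, 2]
7: 0x13 (blk 4, set 0) → VC-HIT  vc=[10, 6, 2]
8: 0x10 (blk 4, set 0) → L1-HIT  vc=[10, 6, 2]
9: 0x18 (blk 6, set 0) → VC-HIT  vc=[10, 4, 2]
10: 0x10 (blk 4, set 0) → VC-HIT  vc=[10, 6, 2]
11: 0x10 (blk 4, set 0) → L1-HIT  vc=[10, 6, 2]
12: 0x13 (blk 4, set 0) → L1-HIT  vc=[10, 6, 2]
13: 0x8 (blk 2, set 0) → VC-HIT  vc=[10, 6, 4]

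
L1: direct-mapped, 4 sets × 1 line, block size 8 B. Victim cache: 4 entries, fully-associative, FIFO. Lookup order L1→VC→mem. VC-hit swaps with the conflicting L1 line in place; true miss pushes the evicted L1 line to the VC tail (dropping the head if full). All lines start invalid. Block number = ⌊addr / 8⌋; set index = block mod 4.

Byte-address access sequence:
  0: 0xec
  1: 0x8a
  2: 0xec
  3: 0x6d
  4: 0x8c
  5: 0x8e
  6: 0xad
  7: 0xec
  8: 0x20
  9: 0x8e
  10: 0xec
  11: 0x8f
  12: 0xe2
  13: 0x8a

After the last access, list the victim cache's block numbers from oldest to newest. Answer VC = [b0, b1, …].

VC = [13, 21, 29, 4]

#0 0xec→b29/s1 MISS; vc=[]
#1 0x8a→b17/s1 MISS; vc=[29]
#2 0xec→b29/s1 VC-HIT; vc=[17]
#3 0x6d→b13/s1 MISS; vc=[17,29]
#4 0x8c→b17/s1 VC-HIT; vc=[13,29]
#5 0x8e→b17/s1 L1-HIT; vc=[13,29]
#6 0xad→b21/s1 MISS; vc=[13,29,17]
#7 0xec→b29/s1 VC-HIT; vc=[13,21,17]
#8 0x20→b4/s0 MISS; vc=[13,21,17]
#9 0x8e→b17/s1 VC-HIT; vc=[13,21,29]
#10 0xec→b29/s1 VC-HIT; vc=[13,21,17]
#11 0x8f→b17/s1 VC-HIT; vc=[13,21,29]
#12 0xe2→b28/s0 MISS; vc=[13,21,29,4]
#13 0x8a→b17/s1 L1-HIT; vc=[13,21,29,4]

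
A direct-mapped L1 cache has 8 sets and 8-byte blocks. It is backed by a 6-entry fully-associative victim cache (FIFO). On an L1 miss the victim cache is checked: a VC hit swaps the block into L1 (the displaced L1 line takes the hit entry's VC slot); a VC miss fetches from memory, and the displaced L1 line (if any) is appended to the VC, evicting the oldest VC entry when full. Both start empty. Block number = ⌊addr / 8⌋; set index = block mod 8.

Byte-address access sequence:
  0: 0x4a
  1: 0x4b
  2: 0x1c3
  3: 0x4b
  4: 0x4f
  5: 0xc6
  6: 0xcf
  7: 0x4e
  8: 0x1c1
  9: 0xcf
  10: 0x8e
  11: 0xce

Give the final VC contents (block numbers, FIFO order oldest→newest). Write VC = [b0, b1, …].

0: 0x4a (blk 9, set 1) → MISS  vc=[]
1: 0x4b (blk 9, set 1) → L1-HIT  vc=[]
2: 0x1c3 (blk 56, set 0) → MISS  vc=[]
3: 0x4b (blk 9, set 1) → L1-HIT  vc=[]
4: 0x4f (blk 9, set 1) → L1-HIT  vc=[]
5: 0xc6 (blk 24, set 0) → MISS  vc=[56]
6: 0xcf (blk 25, set 1) → MISS  vc=[56, 9]
7: 0x4e (blk 9, set 1) → VC-HIT  vc=[56, 25]
8: 0x1c1 (blk 56, set 0) → VC-HIT  vc=[24, 25]
9: 0xcf (blk 25, set 1) → VC-HIT  vc=[24, 9]
10: 0x8e (blk 17, set 1) → MISS  vc=[24, 9, 25]
11: 0xce (blk 25, set 1) → VC-HIT  vc=[24, 9, 17]

VC = [24, 9, 17]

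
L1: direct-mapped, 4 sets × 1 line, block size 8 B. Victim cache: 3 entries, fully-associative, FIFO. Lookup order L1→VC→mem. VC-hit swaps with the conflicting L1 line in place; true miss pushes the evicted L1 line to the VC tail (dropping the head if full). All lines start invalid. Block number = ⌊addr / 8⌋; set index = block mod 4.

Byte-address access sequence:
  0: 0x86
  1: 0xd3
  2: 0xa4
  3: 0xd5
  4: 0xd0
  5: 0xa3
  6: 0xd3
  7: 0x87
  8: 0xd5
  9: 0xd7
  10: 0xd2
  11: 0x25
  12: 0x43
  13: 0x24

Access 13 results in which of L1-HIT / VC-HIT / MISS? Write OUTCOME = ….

OUTCOME = VC-HIT

#0 0x86→b16/s0 MISS; vc=[]
#1 0xd3→b26/s2 MISS; vc=[]
#2 0xa4→b20/s0 MISS; vc=[16]
#3 0xd5→b26/s2 L1-HIT; vc=[16]
#4 0xd0→b26/s2 L1-HIT; vc=[16]
#5 0xa3→b20/s0 L1-HIT; vc=[16]
#6 0xd3→b26/s2 L1-HIT; vc=[16]
#7 0x87→b16/s0 VC-HIT; vc=[20]
#8 0xd5→b26/s2 L1-HIT; vc=[20]
#9 0xd7→b26/s2 L1-HIT; vc=[20]
#10 0xd2→b26/s2 L1-HIT; vc=[20]
#11 0x25→b4/s0 MISS; vc=[20,16]
#12 0x43→b8/s0 MISS; vc=[20,16,4]
#13 0x24→b4/s0 VC-HIT; vc=[20,16,8]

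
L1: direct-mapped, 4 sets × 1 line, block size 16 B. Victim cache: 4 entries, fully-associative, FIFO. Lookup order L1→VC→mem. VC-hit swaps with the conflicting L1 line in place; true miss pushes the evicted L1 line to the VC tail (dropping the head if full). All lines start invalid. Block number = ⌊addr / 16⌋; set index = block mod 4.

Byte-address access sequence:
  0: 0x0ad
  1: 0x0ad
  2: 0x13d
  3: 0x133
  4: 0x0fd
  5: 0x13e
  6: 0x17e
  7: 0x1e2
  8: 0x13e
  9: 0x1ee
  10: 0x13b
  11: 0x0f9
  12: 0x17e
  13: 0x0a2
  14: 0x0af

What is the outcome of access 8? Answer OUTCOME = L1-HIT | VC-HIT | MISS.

#0 0xad→b10/s2 MISS; vc=[]
#1 0xad→b10/s2 L1-HIT; vc=[]
#2 0x13d→b19/s3 MISS; vc=[]
#3 0x133→b19/s3 L1-HIT; vc=[]
#4 0xfd→b15/s3 MISS; vc=[19]
#5 0x13e→b19/s3 VC-HIT; vc=[15]
#6 0x17e→b23/s3 MISS; vc=[15,19]
#7 0x1e2→b30/s2 MISS; vc=[15,19,10]
#8 0x13e→b19/s3 VC-HIT; vc=[15,23,10]
#9 0x1ee→b30/s2 L1-HIT; vc=[15,23,10]
#10 0x13b→b19/s3 L1-HIT; vc=[15,23,10]
#11 0xf9→b15/s3 VC-HIT; vc=[19,23,10]
#12 0x17e→b23/s3 VC-HIT; vc=[19,15,10]
#13 0xa2→b10/s2 VC-HIT; vc=[19,15,30]
#14 0xaf→b10/s2 L1-HIT; vc=[19,15,30]

OUTCOME = VC-HIT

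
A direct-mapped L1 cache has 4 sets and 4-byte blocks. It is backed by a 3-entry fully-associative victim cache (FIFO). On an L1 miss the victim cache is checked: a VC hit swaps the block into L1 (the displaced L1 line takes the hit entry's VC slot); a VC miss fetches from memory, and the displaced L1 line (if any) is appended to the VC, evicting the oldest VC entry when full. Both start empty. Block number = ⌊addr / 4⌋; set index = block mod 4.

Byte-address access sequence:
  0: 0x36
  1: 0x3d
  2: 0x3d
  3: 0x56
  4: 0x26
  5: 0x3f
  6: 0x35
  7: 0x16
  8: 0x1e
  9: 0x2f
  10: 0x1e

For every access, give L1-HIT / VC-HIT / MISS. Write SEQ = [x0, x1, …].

SEQ = [MISS, MISS, L1-HIT, MISS, MISS, L1-HIT, VC-HIT, MISS, MISS, MISS, VC-HIT]

#0 0x36→b13/s1 MISS; vc=[]
#1 0x3d→b15/s3 MISS; vc=[]
#2 0x3d→b15/s3 L1-HIT; vc=[]
#3 0x56→b21/s1 MISS; vc=[13]
#4 0x26→b9/s1 MISS; vc=[13,21]
#5 0x3f→b15/s3 L1-HIT; vc=[13,21]
#6 0x35→b13/s1 VC-HIT; vc=[9,21]
#7 0x16→b5/s1 MISS; vc=[9,21,13]
#8 0x1e→b7/s3 MISS; vc=[21,13,15]
#9 0x2f→b11/s3 MISS; vc=[13,15,7]
#10 0x1e→b7/s3 VC-HIT; vc=[13,15,11]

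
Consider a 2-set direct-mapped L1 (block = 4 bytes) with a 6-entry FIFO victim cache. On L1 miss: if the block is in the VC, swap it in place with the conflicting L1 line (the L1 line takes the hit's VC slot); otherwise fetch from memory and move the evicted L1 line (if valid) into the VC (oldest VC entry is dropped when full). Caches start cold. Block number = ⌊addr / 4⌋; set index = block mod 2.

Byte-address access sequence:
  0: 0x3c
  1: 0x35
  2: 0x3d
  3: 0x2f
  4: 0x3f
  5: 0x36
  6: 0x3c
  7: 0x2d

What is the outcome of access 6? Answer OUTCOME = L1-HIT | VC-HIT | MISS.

OUTCOME = VC-HIT

  [0] addr=0x3c blk=15 s=1: MISS | VC []
  [1] addr=0x35 blk=13 s=1: MISS | VC [15]
  [2] addr=0x3d blk=15 s=1: VC-HIT | VC [13]
  [3] addr=0x2f blk=11 s=1: MISS | VC [13, 15]
  [4] addr=0x3f blk=15 s=1: VC-HIT | VC [13, 11]
  [5] addr=0x36 blk=13 s=1: VC-HIT | VC [15, 11]
  [6] addr=0x3c blk=15 s=1: VC-HIT | VC [13, 11]
  [7] addr=0x2d blk=11 s=1: VC-HIT | VC [13, 15]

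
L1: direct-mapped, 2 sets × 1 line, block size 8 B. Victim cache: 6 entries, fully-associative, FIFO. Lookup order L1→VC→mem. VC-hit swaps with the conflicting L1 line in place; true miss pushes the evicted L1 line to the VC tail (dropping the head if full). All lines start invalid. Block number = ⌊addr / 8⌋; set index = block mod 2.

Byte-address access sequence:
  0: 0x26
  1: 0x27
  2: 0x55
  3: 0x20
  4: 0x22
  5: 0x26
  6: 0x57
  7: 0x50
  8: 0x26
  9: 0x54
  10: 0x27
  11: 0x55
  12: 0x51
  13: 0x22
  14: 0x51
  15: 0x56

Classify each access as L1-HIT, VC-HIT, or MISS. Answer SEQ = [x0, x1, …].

#0 0x26→b4/s0 MISS; vc=[]
#1 0x27→b4/s0 L1-HIT; vc=[]
#2 0x55→b10/s0 MISS; vc=[4]
#3 0x20→b4/s0 VC-HIT; vc=[10]
#4 0x22→b4/s0 L1-HIT; vc=[10]
#5 0x26→b4/s0 L1-HIT; vc=[10]
#6 0x57→b10/s0 VC-HIT; vc=[4]
#7 0x50→b10/s0 L1-HIT; vc=[4]
#8 0x26→b4/s0 VC-HIT; vc=[10]
#9 0x54→b10/s0 VC-HIT; vc=[4]
#10 0x27→b4/s0 VC-HIT; vc=[10]
#11 0x55→b10/s0 VC-HIT; vc=[4]
#12 0x51→b10/s0 L1-HIT; vc=[4]
#13 0x22→b4/s0 VC-HIT; vc=[10]
#14 0x51→b10/s0 VC-HIT; vc=[4]
#15 0x56→b10/s0 L1-HIT; vc=[4]

SEQ = [MISS, L1-HIT, MISS, VC-HIT, L1-HIT, L1-HIT, VC-HIT, L1-HIT, VC-HIT, VC-HIT, VC-HIT, VC-HIT, L1-HIT, VC-HIT, VC-HIT, L1-HIT]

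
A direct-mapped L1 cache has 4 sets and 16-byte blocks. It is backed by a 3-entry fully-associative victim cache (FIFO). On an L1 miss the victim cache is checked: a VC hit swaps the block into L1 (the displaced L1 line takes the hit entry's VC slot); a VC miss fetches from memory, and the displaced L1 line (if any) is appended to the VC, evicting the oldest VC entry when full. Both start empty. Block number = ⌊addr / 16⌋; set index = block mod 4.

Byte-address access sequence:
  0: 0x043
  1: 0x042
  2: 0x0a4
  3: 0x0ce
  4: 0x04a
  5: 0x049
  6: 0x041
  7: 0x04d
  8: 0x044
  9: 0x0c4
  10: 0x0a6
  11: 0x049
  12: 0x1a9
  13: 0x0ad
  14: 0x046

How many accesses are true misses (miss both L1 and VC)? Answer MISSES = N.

MISSES = 4

0: 0x43 (blk 4, set 0) → MISS  vc=[]
1: 0x42 (blk 4, set 0) → L1-HIT  vc=[]
2: 0xa4 (blk 10, set 2) → MISS  vc=[]
3: 0xce (blk 12, set 0) → MISS  vc=[4]
4: 0x4a (blk 4, set 0) → VC-HIT  vc=[12]
5: 0x49 (blk 4, set 0) → L1-HIT  vc=[12]
6: 0x41 (blk 4, set 0) → L1-HIT  vc=[12]
7: 0x4d (blk 4, set 0) → L1-HIT  vc=[12]
8: 0x44 (blk 4, set 0) → L1-HIT  vc=[12]
9: 0xc4 (blk 12, set 0) → VC-HIT  vc=[4]
10: 0xa6 (blk 10, set 2) → L1-HIT  vc=[4]
11: 0x49 (blk 4, set 0) → VC-HIT  vc=[12]
12: 0x1a9 (blk 26, set 2) → MISS  vc=[12, 10]
13: 0xad (blk 10, set 2) → VC-HIT  vc=[12, 26]
14: 0x46 (blk 4, set 0) → L1-HIT  vc=[12, 26]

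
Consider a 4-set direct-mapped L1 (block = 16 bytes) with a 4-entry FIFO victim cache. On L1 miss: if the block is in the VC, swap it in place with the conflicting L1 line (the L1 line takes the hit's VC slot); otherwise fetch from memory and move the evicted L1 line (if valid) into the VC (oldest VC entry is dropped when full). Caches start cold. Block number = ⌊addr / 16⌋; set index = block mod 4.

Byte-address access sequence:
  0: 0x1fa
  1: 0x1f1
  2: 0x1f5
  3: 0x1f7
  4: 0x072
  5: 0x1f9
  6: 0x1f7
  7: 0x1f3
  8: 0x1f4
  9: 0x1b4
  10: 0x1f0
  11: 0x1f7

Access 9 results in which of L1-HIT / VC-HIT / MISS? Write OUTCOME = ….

OUTCOME = MISS

  [0] addr=0x1fa blk=31 s=3: MISS | VC []
  [1] addr=0x1f1 blk=31 s=3: L1-HIT | VC []
  [2] addr=0x1f5 blk=31 s=3: L1-HIT | VC []
  [3] addr=0x1f7 blk=31 s=3: L1-HIT | VC []
  [4] addr=0x72 blk=7 s=3: MISS | VC [31]
  [5] addr=0x1f9 blk=31 s=3: VC-HIT | VC [7]
  [6] addr=0x1f7 blk=31 s=3: L1-HIT | VC [7]
  [7] addr=0x1f3 blk=31 s=3: L1-HIT | VC [7]
  [8] addr=0x1f4 blk=31 s=3: L1-HIT | VC [7]
  [9] addr=0x1b4 blk=27 s=3: MISS | VC [7, 31]
  [10] addr=0x1f0 blk=31 s=3: VC-HIT | VC [7, 27]
  [11] addr=0x1f7 blk=31 s=3: L1-HIT | VC [7, 27]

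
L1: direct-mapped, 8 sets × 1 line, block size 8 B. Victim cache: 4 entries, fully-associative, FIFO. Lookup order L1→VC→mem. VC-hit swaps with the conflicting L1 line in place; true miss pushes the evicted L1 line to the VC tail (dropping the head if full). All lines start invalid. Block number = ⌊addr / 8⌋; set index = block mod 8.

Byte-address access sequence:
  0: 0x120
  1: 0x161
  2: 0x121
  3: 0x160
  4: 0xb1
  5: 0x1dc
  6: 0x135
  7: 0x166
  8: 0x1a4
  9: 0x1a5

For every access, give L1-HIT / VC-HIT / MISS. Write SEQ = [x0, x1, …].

SEQ = [MISS, MISS, VC-HIT, VC-HIT, MISS, MISS, MISS, L1-HIT, MISS, L1-HIT]

#0 0x120→b36/s4 MISS; vc=[]
#1 0x161→b44/s4 MISS; vc=[36]
#2 0x121→b36/s4 VC-HIT; vc=[44]
#3 0x160→b44/s4 VC-HIT; vc=[36]
#4 0xb1→b22/s6 MISS; vc=[36]
#5 0x1dc→b59/s3 MISS; vc=[36]
#6 0x135→b38/s6 MISS; vc=[36,22]
#7 0x166→b44/s4 L1-HIT; vc=[36,22]
#8 0x1a4→b52/s4 MISS; vc=[36,22,44]
#9 0x1a5→b52/s4 L1-HIT; vc=[36,22,44]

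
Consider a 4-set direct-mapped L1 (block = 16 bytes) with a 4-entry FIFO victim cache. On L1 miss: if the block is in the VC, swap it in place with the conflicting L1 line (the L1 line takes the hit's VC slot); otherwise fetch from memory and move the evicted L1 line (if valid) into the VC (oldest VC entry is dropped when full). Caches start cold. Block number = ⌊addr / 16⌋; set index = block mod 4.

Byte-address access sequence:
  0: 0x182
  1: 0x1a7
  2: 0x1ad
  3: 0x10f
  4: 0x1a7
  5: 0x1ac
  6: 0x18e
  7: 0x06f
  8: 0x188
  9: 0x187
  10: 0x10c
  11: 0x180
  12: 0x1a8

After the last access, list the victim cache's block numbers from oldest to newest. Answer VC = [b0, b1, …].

#0 0x182→b24/s0 MISS; vc=[]
#1 0x1a7→b26/s2 MISS; vc=[]
#2 0x1ad→b26/s2 L1-HIT; vc=[]
#3 0x10f→b16/s0 MISS; vc=[24]
#4 0x1a7→b26/s2 L1-HIT; vc=[24]
#5 0x1ac→b26/s2 L1-HIT; vc=[24]
#6 0x18e→b24/s0 VC-HIT; vc=[16]
#7 0x6f→b6/s2 MISS; vc=[16,26]
#8 0x188→b24/s0 L1-HIT; vc=[16,26]
#9 0x187→b24/s0 L1-HIT; vc=[16,26]
#10 0x10c→b16/s0 VC-HIT; vc=[24,26]
#11 0x180→b24/s0 VC-HIT; vc=[16,26]
#12 0x1a8→b26/s2 VC-HIT; vc=[16,6]

VC = [16, 6]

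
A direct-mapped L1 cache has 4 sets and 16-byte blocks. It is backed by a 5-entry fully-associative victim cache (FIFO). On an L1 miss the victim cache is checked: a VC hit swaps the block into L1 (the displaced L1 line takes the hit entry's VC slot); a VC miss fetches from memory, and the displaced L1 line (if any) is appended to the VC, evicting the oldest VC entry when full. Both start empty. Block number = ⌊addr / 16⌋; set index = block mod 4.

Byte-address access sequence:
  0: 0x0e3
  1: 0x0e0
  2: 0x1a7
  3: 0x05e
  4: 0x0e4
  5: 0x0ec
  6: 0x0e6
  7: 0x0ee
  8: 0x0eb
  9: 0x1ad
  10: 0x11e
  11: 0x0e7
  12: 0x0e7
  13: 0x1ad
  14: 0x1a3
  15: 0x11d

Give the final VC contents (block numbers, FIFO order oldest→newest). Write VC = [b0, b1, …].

#0 0xe3→b14/s2 MISS; vc=[]
#1 0xe0→b14/s2 L1-HIT; vc=[]
#2 0x1a7→b26/s2 MISS; vc=[14]
#3 0x5e→b5/s1 MISS; vc=[14]
#4 0xe4→b14/s2 VC-HIT; vc=[26]
#5 0xec→b14/s2 L1-HIT; vc=[26]
#6 0xe6→b14/s2 L1-HIT; vc=[26]
#7 0xee→b14/s2 L1-HIT; vc=[26]
#8 0xeb→b14/s2 L1-HIT; vc=[26]
#9 0x1ad→b26/s2 VC-HIT; vc=[14]
#10 0x11e→b17/s1 MISS; vc=[14,5]
#11 0xe7→b14/s2 VC-HIT; vc=[26,5]
#12 0xe7→b14/s2 L1-HIT; vc=[26,5]
#13 0x1ad→b26/s2 VC-HIT; vc=[14,5]
#14 0x1a3→b26/s2 L1-HIT; vc=[14,5]
#15 0x11d→b17/s1 L1-HIT; vc=[14,5]

VC = [14, 5]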